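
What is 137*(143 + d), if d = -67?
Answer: 10412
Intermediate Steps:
137*(143 + d) = 137*(143 - 67) = 137*76 = 10412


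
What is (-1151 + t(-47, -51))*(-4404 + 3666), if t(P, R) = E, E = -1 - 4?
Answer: 853128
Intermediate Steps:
E = -5
t(P, R) = -5
(-1151 + t(-47, -51))*(-4404 + 3666) = (-1151 - 5)*(-4404 + 3666) = -1156*(-738) = 853128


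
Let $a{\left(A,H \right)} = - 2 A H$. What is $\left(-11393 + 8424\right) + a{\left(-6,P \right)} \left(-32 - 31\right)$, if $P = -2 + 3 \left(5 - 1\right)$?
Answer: $-10529$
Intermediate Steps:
$P = 10$ ($P = -2 + 3 \left(5 - 1\right) = -2 + 3 \cdot 4 = -2 + 12 = 10$)
$a{\left(A,H \right)} = - 2 A H$
$\left(-11393 + 8424\right) + a{\left(-6,P \right)} \left(-32 - 31\right) = \left(-11393 + 8424\right) + \left(-2\right) \left(-6\right) 10 \left(-32 - 31\right) = -2969 + 120 \left(-63\right) = -2969 - 7560 = -10529$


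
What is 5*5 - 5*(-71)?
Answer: 380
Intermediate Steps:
5*5 - 5*(-71) = 25 + 355 = 380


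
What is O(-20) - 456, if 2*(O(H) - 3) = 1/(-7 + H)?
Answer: -24463/54 ≈ -453.02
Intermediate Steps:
O(H) = 3 + 1/(2*(-7 + H))
O(-20) - 456 = (-41 + 6*(-20))/(2*(-7 - 20)) - 456 = (½)*(-41 - 120)/(-27) - 456 = (½)*(-1/27)*(-161) - 456 = 161/54 - 456 = -24463/54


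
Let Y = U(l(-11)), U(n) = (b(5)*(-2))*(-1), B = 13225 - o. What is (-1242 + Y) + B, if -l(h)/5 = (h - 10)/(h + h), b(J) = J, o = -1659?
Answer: 13652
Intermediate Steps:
B = 14884 (B = 13225 - 1*(-1659) = 13225 + 1659 = 14884)
l(h) = -5*(-10 + h)/(2*h) (l(h) = -5*(h - 10)/(h + h) = -5*(-10 + h)/(2*h))
U(n) = 10 (U(n) = (5*(-2))*(-1) = -10*(-1) = 10)
Y = 10
(-1242 + Y) + B = (-1242 + 10) + 14884 = -1232 + 14884 = 13652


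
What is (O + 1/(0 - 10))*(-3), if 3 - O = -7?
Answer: -297/10 ≈ -29.700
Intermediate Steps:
O = 10 (O = 3 - 1*(-7) = 3 + 7 = 10)
(O + 1/(0 - 10))*(-3) = (10 + 1/(0 - 10))*(-3) = (10 + 1/(-10))*(-3) = (10 - ⅒)*(-3) = (99/10)*(-3) = -297/10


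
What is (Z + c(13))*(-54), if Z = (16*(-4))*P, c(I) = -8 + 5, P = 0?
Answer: 162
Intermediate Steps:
c(I) = -3
Z = 0 (Z = (16*(-4))*0 = -64*0 = 0)
(Z + c(13))*(-54) = (0 - 3)*(-54) = -3*(-54) = 162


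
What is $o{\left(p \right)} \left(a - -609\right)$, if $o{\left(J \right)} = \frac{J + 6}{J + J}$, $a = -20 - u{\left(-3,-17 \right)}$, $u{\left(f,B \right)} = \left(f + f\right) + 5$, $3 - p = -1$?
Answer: $\frac{1475}{2} \approx 737.5$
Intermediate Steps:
$p = 4$ ($p = 3 - -1 = 3 + 1 = 4$)
$u{\left(f,B \right)} = 5 + 2 f$ ($u{\left(f,B \right)} = 2 f + 5 = 5 + 2 f$)
$a = -19$ ($a = -20 - \left(5 + 2 \left(-3\right)\right) = -20 - \left(5 - 6\right) = -20 - -1 = -20 + 1 = -19$)
$o{\left(J \right)} = \frac{6 + J}{2 J}$
$o{\left(p \right)} \left(a - -609\right) = \frac{6 + 4}{2 \cdot 4} \left(-19 - -609\right) = \frac{1}{2} \cdot \frac{1}{4} \cdot 10 \left(-19 + 609\right) = \frac{5}{4} \cdot 590 = \frac{1475}{2}$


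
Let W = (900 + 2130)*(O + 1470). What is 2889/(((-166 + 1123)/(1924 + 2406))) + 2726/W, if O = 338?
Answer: 11421555619597/873779280 ≈ 13071.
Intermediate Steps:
W = 5478240 (W = (900 + 2130)*(338 + 1470) = 3030*1808 = 5478240)
2889/(((-166 + 1123)/(1924 + 2406))) + 2726/W = 2889/(((-166 + 1123)/(1924 + 2406))) + 2726/5478240 = 2889/((957/4330)) + 2726*(1/5478240) = 2889/((957*(1/4330))) + 1363/2739120 = 2889/(957/4330) + 1363/2739120 = 2889*(4330/957) + 1363/2739120 = 4169790/319 + 1363/2739120 = 11421555619597/873779280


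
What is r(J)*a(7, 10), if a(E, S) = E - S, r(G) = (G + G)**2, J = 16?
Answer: -3072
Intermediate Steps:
r(G) = 4*G**2 (r(G) = (2*G)**2 = 4*G**2)
r(J)*a(7, 10) = (4*16**2)*(7 - 1*10) = (4*256)*(7 - 10) = 1024*(-3) = -3072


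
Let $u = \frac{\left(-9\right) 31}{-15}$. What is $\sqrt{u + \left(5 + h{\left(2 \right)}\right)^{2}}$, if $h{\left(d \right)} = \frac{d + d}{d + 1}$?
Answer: $\frac{\sqrt{13210}}{15} \approx 7.6623$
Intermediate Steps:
$h{\left(d \right)} = \frac{2 d}{1 + d}$
$u = \frac{93}{5}$ ($u = \left(-279\right) \left(- \frac{1}{15}\right) = \frac{93}{5} \approx 18.6$)
$\sqrt{u + \left(5 + h{\left(2 \right)}\right)^{2}} = \sqrt{\frac{93}{5} + \left(5 + 2 \cdot 2 \frac{1}{1 + 2}\right)^{2}} = \sqrt{\frac{93}{5} + \left(5 + 2 \cdot 2 \cdot \frac{1}{3}\right)^{2}} = \sqrt{\frac{93}{5} + \left(5 + \frac{4}{3}\right)^{2}} = \sqrt{\frac{93}{5} + \left(\frac{19}{3}\right)^{2}} = \sqrt{\frac{93}{5} + \frac{361}{9}} = \sqrt{\frac{2642}{45}} = \frac{\sqrt{13210}}{15}$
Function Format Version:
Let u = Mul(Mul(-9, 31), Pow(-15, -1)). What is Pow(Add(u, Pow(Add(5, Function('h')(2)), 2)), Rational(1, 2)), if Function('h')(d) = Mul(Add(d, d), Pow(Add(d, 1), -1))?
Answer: Mul(Rational(1, 15), Pow(13210, Rational(1, 2))) ≈ 7.6623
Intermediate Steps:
Function('h')(d) = Mul(2, d, Pow(Add(1, d), -1)) (Function('h')(d) = Mul(Mul(2, d), Pow(Add(1, d), -1)) = Mul(2, d, Pow(Add(1, d), -1)))
u = Rational(93, 5) (u = Mul(-279, Rational(-1, 15)) = Rational(93, 5) ≈ 18.600)
Pow(Add(u, Pow(Add(5, Function('h')(2)), 2)), Rational(1, 2)) = Pow(Add(Rational(93, 5), Pow(Add(5, Mul(2, 2, Pow(Add(1, 2), -1))), 2)), Rational(1, 2)) = Pow(Add(Rational(93, 5), Pow(Add(5, Mul(2, 2, Pow(3, -1))), 2)), Rational(1, 2)) = Pow(Add(Rational(93, 5), Pow(Add(5, Mul(2, 2, Rational(1, 3))), 2)), Rational(1, 2)) = Pow(Add(Rational(93, 5), Pow(Add(5, Rational(4, 3)), 2)), Rational(1, 2)) = Pow(Add(Rational(93, 5), Pow(Rational(19, 3), 2)), Rational(1, 2)) = Pow(Add(Rational(93, 5), Rational(361, 9)), Rational(1, 2)) = Pow(Rational(2642, 45), Rational(1, 2)) = Mul(Rational(1, 15), Pow(13210, Rational(1, 2)))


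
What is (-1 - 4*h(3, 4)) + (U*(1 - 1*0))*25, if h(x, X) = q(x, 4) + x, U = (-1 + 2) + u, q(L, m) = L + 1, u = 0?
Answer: -4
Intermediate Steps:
q(L, m) = 1 + L
U = 1 (U = (-1 + 2) + 0 = 1 + 0 = 1)
h(x, X) = 1 + 2*x (h(x, X) = (1 + x) + x = 1 + 2*x)
(-1 - 4*h(3, 4)) + (U*(1 - 1*0))*25 = (-1 - 4*(1 + 2*3)) + (1*(1 - 1*0))*25 = (-1 - 4*(1 + 6)) + (1*(1 + 0))*25 = (-1 - 4*7) + (1*1)*25 = (-1 - 28) + 1*25 = -29 + 25 = -4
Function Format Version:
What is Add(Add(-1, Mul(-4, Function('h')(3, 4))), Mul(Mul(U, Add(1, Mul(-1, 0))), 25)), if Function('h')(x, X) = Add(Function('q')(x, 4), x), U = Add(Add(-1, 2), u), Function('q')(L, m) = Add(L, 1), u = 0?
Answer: -4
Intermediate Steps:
Function('q')(L, m) = Add(1, L)
U = 1 (U = Add(Add(-1, 2), 0) = Add(1, 0) = 1)
Function('h')(x, X) = Add(1, Mul(2, x)) (Function('h')(x, X) = Add(Add(1, x), x) = Add(1, Mul(2, x)))
Add(Add(-1, Mul(-4, Function('h')(3, 4))), Mul(Mul(U, Add(1, Mul(-1, 0))), 25)) = Add(Add(-1, Mul(-4, Add(1, Mul(2, 3)))), Mul(Mul(1, Add(1, Mul(-1, 0))), 25)) = Add(Add(-1, Mul(-4, Add(1, 6))), Mul(Mul(1, Add(1, 0)), 25)) = Add(Add(-1, Mul(-4, 7)), Mul(Mul(1, 1), 25)) = Add(Add(-1, -28), Mul(1, 25)) = Add(-29, 25) = -4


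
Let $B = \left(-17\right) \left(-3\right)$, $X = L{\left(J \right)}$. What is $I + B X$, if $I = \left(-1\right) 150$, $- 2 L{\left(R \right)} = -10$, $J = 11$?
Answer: $105$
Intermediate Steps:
$L{\left(R \right)} = 5$ ($L{\left(R \right)} = \left(- \frac{1}{2}\right) \left(-10\right) = 5$)
$X = 5$
$B = 51$
$I = -150$
$I + B X = -150 + 51 \cdot 5 = -150 + 255 = 105$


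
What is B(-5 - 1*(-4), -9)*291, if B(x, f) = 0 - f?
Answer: 2619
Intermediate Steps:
B(x, f) = -f
B(-5 - 1*(-4), -9)*291 = -1*(-9)*291 = 9*291 = 2619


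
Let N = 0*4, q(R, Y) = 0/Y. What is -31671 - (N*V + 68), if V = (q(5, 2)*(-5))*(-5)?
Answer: -31739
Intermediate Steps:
q(R, Y) = 0
N = 0
V = 0 (V = (0*(-5))*(-5) = 0*(-5) = 0)
-31671 - (N*V + 68) = -31671 - (0*0 + 68) = -31671 - (0 + 68) = -31671 - 1*68 = -31671 - 68 = -31739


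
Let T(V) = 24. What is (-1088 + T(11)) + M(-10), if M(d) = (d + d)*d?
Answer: -864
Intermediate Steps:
M(d) = 2*d² (M(d) = (2*d)*d = 2*d²)
(-1088 + T(11)) + M(-10) = (-1088 + 24) + 2*(-10)² = -1064 + 2*100 = -1064 + 200 = -864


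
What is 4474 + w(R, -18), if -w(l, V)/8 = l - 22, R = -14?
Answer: 4762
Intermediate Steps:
w(l, V) = 176 - 8*l (w(l, V) = -8*(l - 22) = -8*(-22 + l) = 176 - 8*l)
4474 + w(R, -18) = 4474 + (176 - 8*(-14)) = 4474 + (176 + 112) = 4474 + 288 = 4762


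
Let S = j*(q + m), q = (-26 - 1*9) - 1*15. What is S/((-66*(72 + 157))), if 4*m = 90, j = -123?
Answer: -205/916 ≈ -0.22380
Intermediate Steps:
m = 45/2 (m = (1/4)*90 = 45/2 ≈ 22.500)
q = -50 (q = (-26 - 9) - 15 = -35 - 15 = -50)
S = 6765/2 (S = -123*(-50 + 45/2) = -123*(-55/2) = 6765/2 ≈ 3382.5)
S/((-66*(72 + 157))) = 6765/(2*((-66*(72 + 157)))) = 6765/(2*((-66*229))) = (6765/2)/(-15114) = (6765/2)*(-1/15114) = -205/916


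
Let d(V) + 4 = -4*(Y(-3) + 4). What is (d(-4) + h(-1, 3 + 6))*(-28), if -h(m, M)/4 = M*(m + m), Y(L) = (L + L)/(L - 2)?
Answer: -6608/5 ≈ -1321.6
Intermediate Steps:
Y(L) = 2*L/(-2 + L) (Y(L) = (2*L)/(-2 + L) = 2*L/(-2 + L))
h(m, M) = -8*M*m (h(m, M) = -4*M*(m + m) = -4*M*2*m = -8*M*m)
d(V) = -124/5 (d(V) = -4 - 4*(2*(-3)/(-2 - 3) + 4) = -4 - 4*(2*(-3)/(-5) + 4) = -4 - 4*(2*(-3)*(-1/5) + 4) = -4 - 4*(6/5 + 4) = -4 - 4*26/5 = -4 - 104/5 = -124/5)
(d(-4) + h(-1, 3 + 6))*(-28) = (-124/5 - 8*(3 + 6)*(-1))*(-28) = (-124/5 - 8*9*(-1))*(-28) = (-124/5 + 72)*(-28) = (236/5)*(-28) = -6608/5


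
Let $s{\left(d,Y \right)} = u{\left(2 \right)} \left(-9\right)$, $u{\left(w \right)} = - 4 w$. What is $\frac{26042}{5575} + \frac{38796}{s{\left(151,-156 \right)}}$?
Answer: $\frac{18180227}{33450} \approx 543.5$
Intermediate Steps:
$s{\left(d,Y \right)} = 72$ ($s{\left(d,Y \right)} = \left(-4\right) 2 \left(-9\right) = \left(-8\right) \left(-9\right) = 72$)
$\frac{26042}{5575} + \frac{38796}{s{\left(151,-156 \right)}} = \frac{26042}{5575} + \frac{38796}{72} = 26042 \cdot \frac{1}{5575} + 38796 \cdot \frac{1}{72} = \frac{26042}{5575} + \frac{3233}{6} = \frac{18180227}{33450}$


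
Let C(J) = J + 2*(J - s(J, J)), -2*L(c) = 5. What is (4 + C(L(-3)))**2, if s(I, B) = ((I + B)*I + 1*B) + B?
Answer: 1369/4 ≈ 342.25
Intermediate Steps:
s(I, B) = 2*B + I*(B + I) (s(I, B) = ((B + I)*I + B) + B = (I*(B + I) + B) + B = (B + I*(B + I)) + B = 2*B + I*(B + I))
L(c) = -5/2 (L(c) = -1/2*5 = -5/2)
C(J) = -J - 4*J**2 (C(J) = J + 2*(J - (J**2 + 2*J + J*J)) = J + 2*(J - (J**2 + 2*J + J**2)) = J + 2*(J - (2*J + 2*J**2)) = J + 2*(J + (-2*J - 2*J**2)) = J + 2*(-J - 2*J**2) = J + (-4*J**2 - 2*J) = -J - 4*J**2)
(4 + C(L(-3)))**2 = (4 - 5*(-1 - 4*(-5/2))/2)**2 = (4 - 5*(-1 + 10)/2)**2 = (4 - 5/2*9)**2 = (4 - 45/2)**2 = (-37/2)**2 = 1369/4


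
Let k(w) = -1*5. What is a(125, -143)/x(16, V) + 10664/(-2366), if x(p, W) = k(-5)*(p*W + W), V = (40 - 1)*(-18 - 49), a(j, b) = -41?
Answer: -91100951/20211555 ≈ -4.5074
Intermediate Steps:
k(w) = -5
V = -2613 (V = 39*(-67) = -2613)
x(p, W) = -5*W - 5*W*p (x(p, W) = -5*(p*W + W) = -5*(W*p + W) = -5*(W + W*p) = -5*W - 5*W*p)
a(125, -143)/x(16, V) + 10664/(-2366) = -41*1/(13065*(1 + 16)) + 10664/(-2366) = -41/((-5*(-2613)*17)) + 10664*(-1/2366) = -41/222105 - 5332/1183 = -91100951/20211555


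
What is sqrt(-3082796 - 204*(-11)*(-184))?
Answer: 2*I*sqrt(873923) ≈ 1869.7*I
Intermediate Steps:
sqrt(-3082796 - 204*(-11)*(-184)) = sqrt(-3082796 + 2244*(-184)) = sqrt(-3082796 - 412896) = sqrt(-3495692) = 2*I*sqrt(873923)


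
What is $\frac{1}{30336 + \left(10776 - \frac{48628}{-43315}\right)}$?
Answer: $\frac{43315}{1780814908} \approx 2.4323 \cdot 10^{-5}$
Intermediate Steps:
$\frac{1}{30336 + \left(10776 - \frac{48628}{-43315}\right)} = \frac{1}{30336 + \left(10776 - 48628 \left(- \frac{1}{43315}\right)\right)} = \frac{1}{30336 + \left(10776 - - \frac{48628}{43315}\right)} = \frac{1}{30336 + \left(10776 + \frac{48628}{43315}\right)} = \frac{1}{30336 + \frac{466811068}{43315}} = \frac{1}{\frac{1780814908}{43315}} = \frac{43315}{1780814908}$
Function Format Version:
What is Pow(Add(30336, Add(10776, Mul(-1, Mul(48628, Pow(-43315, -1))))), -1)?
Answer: Rational(43315, 1780814908) ≈ 2.4323e-5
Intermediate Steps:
Pow(Add(30336, Add(10776, Mul(-1, Mul(48628, Pow(-43315, -1))))), -1) = Pow(Add(30336, Add(10776, Mul(-1, Mul(48628, Rational(-1, 43315))))), -1) = Pow(Add(30336, Add(10776, Mul(-1, Rational(-48628, 43315)))), -1) = Pow(Add(30336, Add(10776, Rational(48628, 43315))), -1) = Pow(Add(30336, Rational(466811068, 43315)), -1) = Pow(Rational(1780814908, 43315), -1) = Rational(43315, 1780814908)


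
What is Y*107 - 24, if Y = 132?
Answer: 14100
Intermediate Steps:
Y*107 - 24 = 132*107 - 24 = 14124 - 24 = 14100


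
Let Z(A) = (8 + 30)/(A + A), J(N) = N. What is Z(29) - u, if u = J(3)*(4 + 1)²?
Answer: -2156/29 ≈ -74.345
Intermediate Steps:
Z(A) = 19/A (Z(A) = 38/((2*A)) = 38*(1/(2*A)) = 19/A)
u = 75 (u = 3*(4 + 1)² = 3*5² = 3*25 = 75)
Z(29) - u = 19/29 - 1*75 = 19*(1/29) - 75 = 19/29 - 75 = -2156/29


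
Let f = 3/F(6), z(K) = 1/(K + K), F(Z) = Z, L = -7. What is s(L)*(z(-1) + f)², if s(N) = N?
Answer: 0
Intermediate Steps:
z(K) = 1/(2*K)
f = ½ (f = 3/6 = 3*(⅙) = ½ ≈ 0.50000)
s(L)*(z(-1) + f)² = -7*((½)/(-1) + ½)² = -7*((½)*(-1) + ½)² = -7*(-½ + ½)² = -7*0² = -7*0 = 0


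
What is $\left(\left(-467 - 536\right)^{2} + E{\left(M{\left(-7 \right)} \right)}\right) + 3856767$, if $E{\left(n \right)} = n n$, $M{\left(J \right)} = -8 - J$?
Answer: $4862777$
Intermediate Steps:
$E{\left(n \right)} = n^{2}$
$\left(\left(-467 - 536\right)^{2} + E{\left(M{\left(-7 \right)} \right)}\right) + 3856767 = \left(\left(-467 - 536\right)^{2} + \left(-8 - -7\right)^{2}\right) + 3856767 = \left(\left(-1003\right)^{2} + \left(-8 + 7\right)^{2}\right) + 3856767 = \left(1006009 + \left(-1\right)^{2}\right) + 3856767 = \left(1006009 + 1\right) + 3856767 = 1006010 + 3856767 = 4862777$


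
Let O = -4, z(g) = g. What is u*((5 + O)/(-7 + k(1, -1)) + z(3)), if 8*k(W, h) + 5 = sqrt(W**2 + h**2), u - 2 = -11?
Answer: -96021/3719 + 72*sqrt(2)/3719 ≈ -25.792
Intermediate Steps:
u = -9 (u = 2 - 11 = -9)
k(W, h) = -5/8 + sqrt(W**2 + h**2)/8
u*((5 + O)/(-7 + k(1, -1)) + z(3)) = -9*((5 - 4)/(-7 + (-5/8 + sqrt(1**2 + (-1)**2)/8)) + 3) = -9*(1/(-7 + (-5/8 + sqrt(1 + 1)/8)) + 3) = -9*(1/(-7 + (-5/8 + sqrt(2)/8)) + 3) = -9*(1/(-61/8 + sqrt(2)/8) + 3) = -9*(3 + 1/(-61/8 + sqrt(2)/8)) = -27 - 9/(-61/8 + sqrt(2)/8)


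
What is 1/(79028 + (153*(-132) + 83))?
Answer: 1/58915 ≈ 1.6974e-5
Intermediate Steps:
1/(79028 + (153*(-132) + 83)) = 1/(79028 + (-20196 + 83)) = 1/(79028 - 20113) = 1/58915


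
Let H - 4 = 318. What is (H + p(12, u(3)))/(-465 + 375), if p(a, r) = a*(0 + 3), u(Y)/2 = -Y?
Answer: -179/45 ≈ -3.9778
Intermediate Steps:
H = 322 (H = 4 + 318 = 322)
u(Y) = -2*Y (u(Y) = 2*(-Y) = -2*Y)
p(a, r) = 3*a (p(a, r) = a*3 = 3*a)
(H + p(12, u(3)))/(-465 + 375) = (322 + 3*12)/(-465 + 375) = (322 + 36)/(-90) = 358*(-1/90) = -179/45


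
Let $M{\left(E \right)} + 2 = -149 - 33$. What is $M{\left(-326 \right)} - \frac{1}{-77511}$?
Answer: $- \frac{14262023}{77511} \approx -184.0$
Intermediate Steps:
$M{\left(E \right)} = -184$ ($M{\left(E \right)} = -2 - 182 = -184$)
$M{\left(-326 \right)} - \frac{1}{-77511} = -184 - \frac{1}{-77511} = -184 - - \frac{1}{77511} = -184 + \frac{1}{77511} = - \frac{14262023}{77511}$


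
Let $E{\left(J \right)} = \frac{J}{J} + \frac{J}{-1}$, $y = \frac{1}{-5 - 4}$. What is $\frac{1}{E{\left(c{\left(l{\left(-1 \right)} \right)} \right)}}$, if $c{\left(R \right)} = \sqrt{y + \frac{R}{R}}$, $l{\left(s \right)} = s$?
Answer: $9 + 6 \sqrt{2} \approx 17.485$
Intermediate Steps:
$y = - \frac{1}{9}$ ($y = \frac{1}{-9} = - \frac{1}{9} \approx -0.11111$)
$c{\left(R \right)} = \frac{2 \sqrt{2}}{3}$ ($c{\left(R \right)} = \sqrt{- \frac{1}{9} + \frac{R}{R}} = \sqrt{- \frac{1}{9} + 1} = \sqrt{\frac{8}{9}} = \frac{2 \sqrt{2}}{3}$)
$E{\left(J \right)} = 1 - J$ ($E{\left(J \right)} = 1 + J \left(-1\right) = 1 - J$)
$\frac{1}{E{\left(c{\left(l{\left(-1 \right)} \right)} \right)}} = \frac{1}{1 - \frac{2 \sqrt{2}}{3}}$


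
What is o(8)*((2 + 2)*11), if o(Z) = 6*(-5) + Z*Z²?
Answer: 21208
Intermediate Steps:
o(Z) = -30 + Z³
o(8)*((2 + 2)*11) = (-30 + 8³)*((2 + 2)*11) = (-30 + 512)*(4*11) = 482*44 = 21208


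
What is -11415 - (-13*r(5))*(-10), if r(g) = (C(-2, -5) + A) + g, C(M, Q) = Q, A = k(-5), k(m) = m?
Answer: -10765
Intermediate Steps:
A = -5
r(g) = -10 + g (r(g) = (-5 - 5) + g = -10 + g)
-11415 - (-13*r(5))*(-10) = -11415 - (-13*(-10 + 5))*(-10) = -11415 - (-13*(-5))*(-10) = -11415 - 65*(-10) = -11415 - 1*(-650) = -11415 + 650 = -10765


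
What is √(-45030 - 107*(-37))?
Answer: I*√41071 ≈ 202.66*I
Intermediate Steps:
√(-45030 - 107*(-37)) = √(-45030 + 3959) = √(-41071) = I*√41071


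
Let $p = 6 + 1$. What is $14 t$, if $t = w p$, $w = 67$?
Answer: $6566$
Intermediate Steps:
$p = 7$
$t = 469$ ($t = 67 \cdot 7 = 469$)
$14 t = 14 \cdot 469 = 6566$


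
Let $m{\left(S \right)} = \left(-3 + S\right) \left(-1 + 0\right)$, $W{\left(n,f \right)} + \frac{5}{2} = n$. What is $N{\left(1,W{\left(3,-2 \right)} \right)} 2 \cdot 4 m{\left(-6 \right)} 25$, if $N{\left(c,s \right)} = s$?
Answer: $900$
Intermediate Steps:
$W{\left(n,f \right)} = - \frac{5}{2} + n$
$m{\left(S \right)} = 3 - S$ ($m{\left(S \right)} = \left(-3 + S\right) \left(-1\right) = 3 - S$)
$N{\left(1,W{\left(3,-2 \right)} \right)} 2 \cdot 4 m{\left(-6 \right)} 25 = \left(- \frac{5}{2} + 3\right) 2 \cdot 4 \left(3 - -6\right) 25 = \frac{1}{2} \cdot 2 \cdot 4 \left(3 + 6\right) 25 = 1 \cdot 4 \cdot 9 \cdot 25 = 4 \cdot 9 \cdot 25 = 36 \cdot 25 = 900$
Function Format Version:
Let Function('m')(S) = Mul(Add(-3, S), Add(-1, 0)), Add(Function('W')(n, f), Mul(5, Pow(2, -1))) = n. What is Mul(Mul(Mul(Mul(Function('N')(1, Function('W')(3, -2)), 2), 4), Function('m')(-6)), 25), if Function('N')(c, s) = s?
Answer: 900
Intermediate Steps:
Function('W')(n, f) = Add(Rational(-5, 2), n)
Function('m')(S) = Add(3, Mul(-1, S)) (Function('m')(S) = Mul(Add(-3, S), -1) = Add(3, Mul(-1, S)))
Mul(Mul(Mul(Mul(Function('N')(1, Function('W')(3, -2)), 2), 4), Function('m')(-6)), 25) = Mul(Mul(Mul(Mul(Add(Rational(-5, 2), 3), 2), 4), Add(3, Mul(-1, -6))), 25) = Mul(Mul(Mul(Mul(Rational(1, 2), 2), 4), Add(3, 6)), 25) = Mul(Mul(Mul(1, 4), 9), 25) = Mul(Mul(4, 9), 25) = Mul(36, 25) = 900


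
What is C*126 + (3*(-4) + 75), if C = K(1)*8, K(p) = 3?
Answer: 3087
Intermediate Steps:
C = 24 (C = 3*8 = 24)
C*126 + (3*(-4) + 75) = 24*126 + (3*(-4) + 75) = 3024 + (-12 + 75) = 3024 + 63 = 3087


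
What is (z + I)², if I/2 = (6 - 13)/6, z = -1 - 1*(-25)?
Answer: 4225/9 ≈ 469.44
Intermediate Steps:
z = 24 (z = -1 + 25 = 24)
I = -7/3 (I = 2*((6 - 13)/6) = 2*(-7*⅙) = 2*(-7/6) = -7/3 ≈ -2.3333)
(z + I)² = (24 - 7/3)² = (65/3)² = 4225/9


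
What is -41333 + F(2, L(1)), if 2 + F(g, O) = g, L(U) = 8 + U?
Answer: -41333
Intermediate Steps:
F(g, O) = -2 + g
-41333 + F(2, L(1)) = -41333 + (-2 + 2) = -41333 + 0 = -41333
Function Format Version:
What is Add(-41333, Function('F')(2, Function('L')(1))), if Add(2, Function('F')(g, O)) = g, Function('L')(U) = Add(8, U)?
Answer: -41333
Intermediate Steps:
Function('F')(g, O) = Add(-2, g)
Add(-41333, Function('F')(2, Function('L')(1))) = Add(-41333, Add(-2, 2)) = Add(-41333, 0) = -41333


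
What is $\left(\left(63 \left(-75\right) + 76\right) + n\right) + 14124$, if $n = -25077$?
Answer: $-15602$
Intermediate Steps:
$\left(\left(63 \left(-75\right) + 76\right) + n\right) + 14124 = \left(\left(63 \left(-75\right) + 76\right) - 25077\right) + 14124 = \left(\left(-4725 + 76\right) - 25077\right) + 14124 = \left(-4649 - 25077\right) + 14124 = -29726 + 14124 = -15602$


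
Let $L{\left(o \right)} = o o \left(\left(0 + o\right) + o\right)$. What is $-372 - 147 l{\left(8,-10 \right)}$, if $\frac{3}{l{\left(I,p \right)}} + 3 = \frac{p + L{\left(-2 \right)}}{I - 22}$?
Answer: $\frac{111}{8} \approx 13.875$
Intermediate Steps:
$L{\left(o \right)} = 2 o^{3}$ ($L{\left(o \right)} = o^{2} \left(o + o\right) = o^{2} \cdot 2 o = 2 o^{3}$)
$l{\left(I,p \right)} = \frac{3}{-3 + \frac{-16 + p}{-22 + I}}$ ($l{\left(I,p \right)} = \frac{3}{-3 + \frac{p + 2 \left(-2\right)^{3}}{I - 22}} = \frac{3}{-3 + \frac{p + 2 \left(-8\right)}{-22 + I}} = \frac{3}{-3 + \frac{p - 16}{-22 + I}} = \frac{3}{-3 + \frac{-16 + p}{-22 + I}}$)
$-372 - 147 l{\left(8,-10 \right)} = -372 - 147 \frac{3 \left(-22 + 8\right)}{50 - 10 - 24} = -372 - 147 \cdot 3 \frac{1}{50 - 10 - 24} \left(-14\right) = -372 - 147 \cdot 3 \cdot \frac{1}{16} \left(-14\right) = -372 - - \frac{3087}{8} = -372 + \frac{3087}{8} = \frac{111}{8}$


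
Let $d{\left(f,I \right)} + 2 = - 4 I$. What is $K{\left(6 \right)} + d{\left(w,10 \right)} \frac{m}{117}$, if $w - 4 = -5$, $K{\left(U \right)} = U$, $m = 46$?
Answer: $- \frac{410}{39} \approx -10.513$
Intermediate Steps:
$w = -1$ ($w = 4 - 5 = -1$)
$d{\left(f,I \right)} = -2 - 4 I$
$K{\left(6 \right)} + d{\left(w,10 \right)} \frac{m}{117} = 6 + \left(-2 - 40\right) \frac{46}{117} = 6 + \left(-2 - 40\right) 46 \cdot \frac{1}{117} = 6 - \frac{644}{39} = - \frac{410}{39}$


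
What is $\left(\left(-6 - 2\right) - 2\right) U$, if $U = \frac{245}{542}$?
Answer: $- \frac{1225}{271} \approx -4.5203$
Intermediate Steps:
$U = \frac{245}{542}$ ($U = 245 \cdot \frac{1}{542} = \frac{245}{542} \approx 0.45203$)
$\left(\left(-6 - 2\right) - 2\right) U = \left(\left(-6 - 2\right) - 2\right) \frac{245}{542} = \left(-8 - 2\right) \frac{245}{542} = \left(-10\right) \frac{245}{542} = - \frac{1225}{271}$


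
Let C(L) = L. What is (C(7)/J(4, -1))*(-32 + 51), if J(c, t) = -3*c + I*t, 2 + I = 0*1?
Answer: -133/10 ≈ -13.300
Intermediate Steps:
I = -2 (I = -2 + 0*1 = -2 + 0 = -2)
J(c, t) = -3*c - 2*t
(C(7)/J(4, -1))*(-32 + 51) = (7/(-3*4 - 2*(-1)))*(-32 + 51) = (7/(-12 + 2))*19 = (7/(-10))*19 = (7*(-⅒))*19 = -7/10*19 = -133/10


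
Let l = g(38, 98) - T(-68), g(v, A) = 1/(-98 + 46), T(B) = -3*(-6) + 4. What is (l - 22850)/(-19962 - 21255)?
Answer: 1189345/2143284 ≈ 0.55492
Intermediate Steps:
T(B) = 22 (T(B) = 18 + 4 = 22)
g(v, A) = -1/52 (g(v, A) = 1/(-52) = -1/52)
l = -1145/52 (l = -1/52 - 1*22 = -1/52 - 22 = -1145/52 ≈ -22.019)
(l - 22850)/(-19962 - 21255) = (-1145/52 - 22850)/(-19962 - 21255) = -1189345/52/(-41217) = -1189345/52*(-1/41217) = 1189345/2143284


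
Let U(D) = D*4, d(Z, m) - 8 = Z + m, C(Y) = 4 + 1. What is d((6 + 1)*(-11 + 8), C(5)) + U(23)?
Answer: 84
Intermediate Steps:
C(Y) = 5
d(Z, m) = 8 + Z + m (d(Z, m) = 8 + (Z + m) = 8 + Z + m)
U(D) = 4*D
d((6 + 1)*(-11 + 8), C(5)) + U(23) = (8 + (6 + 1)*(-11 + 8) + 5) + 4*23 = (8 + 7*(-3) + 5) + 92 = (8 - 21 + 5) + 92 = -8 + 92 = 84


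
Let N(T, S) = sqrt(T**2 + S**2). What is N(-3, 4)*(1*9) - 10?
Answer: 35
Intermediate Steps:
N(T, S) = sqrt(S**2 + T**2)
N(-3, 4)*(1*9) - 10 = sqrt(4**2 + (-3)**2)*(1*9) - 10 = sqrt(16 + 9)*9 - 10 = sqrt(25)*9 - 10 = 5*9 - 10 = 45 - 10 = 35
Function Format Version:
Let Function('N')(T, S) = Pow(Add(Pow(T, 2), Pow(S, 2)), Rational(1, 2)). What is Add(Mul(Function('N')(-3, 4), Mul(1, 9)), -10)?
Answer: 35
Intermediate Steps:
Function('N')(T, S) = Pow(Add(Pow(S, 2), Pow(T, 2)), Rational(1, 2))
Add(Mul(Function('N')(-3, 4), Mul(1, 9)), -10) = Add(Mul(Pow(Add(Pow(4, 2), Pow(-3, 2)), Rational(1, 2)), Mul(1, 9)), -10) = Add(Mul(Pow(Add(16, 9), Rational(1, 2)), 9), -10) = Add(Mul(Pow(25, Rational(1, 2)), 9), -10) = Add(Mul(5, 9), -10) = Add(45, -10) = 35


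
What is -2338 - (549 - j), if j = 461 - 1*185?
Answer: -2611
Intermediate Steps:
j = 276 (j = 461 - 185 = 276)
-2338 - (549 - j) = -2338 - (549 - 1*276) = -2338 - (549 - 276) = -2338 - 1*273 = -2338 - 273 = -2611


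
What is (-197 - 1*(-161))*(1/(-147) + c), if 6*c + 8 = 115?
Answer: -31446/49 ≈ -641.75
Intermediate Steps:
c = 107/6 (c = -4/3 + (⅙)*115 = -4/3 + 115/6 = 107/6 ≈ 17.833)
(-197 - 1*(-161))*(1/(-147) + c) = (-197 - 1*(-161))*(1/(-147) + 107/6) = (-197 + 161)*(-1/147 + 107/6) = -36*1747/98 = -31446/49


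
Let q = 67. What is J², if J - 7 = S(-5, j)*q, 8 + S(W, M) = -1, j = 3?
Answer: 355216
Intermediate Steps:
S(W, M) = -9 (S(W, M) = -8 - 1 = -9)
J = -596 (J = 7 - 9*67 = 7 - 603 = -596)
J² = (-596)² = 355216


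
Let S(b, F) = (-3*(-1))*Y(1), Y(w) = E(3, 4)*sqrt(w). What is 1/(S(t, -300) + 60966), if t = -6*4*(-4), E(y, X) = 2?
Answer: 1/60972 ≈ 1.6401e-5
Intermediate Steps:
Y(w) = 2*sqrt(w)
t = 96 (t = -24*(-4) = 96)
S(b, F) = 6 (S(b, F) = (-3*(-1))*(2*sqrt(1)) = 3*(2*1) = 3*2 = 6)
1/(S(t, -300) + 60966) = 1/(6 + 60966) = 1/60972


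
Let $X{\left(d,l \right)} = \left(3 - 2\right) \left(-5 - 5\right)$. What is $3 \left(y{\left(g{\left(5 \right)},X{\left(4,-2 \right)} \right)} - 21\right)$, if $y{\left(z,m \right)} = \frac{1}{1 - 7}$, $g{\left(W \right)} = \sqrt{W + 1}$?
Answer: $- \frac{127}{2} \approx -63.5$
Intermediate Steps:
$X{\left(d,l \right)} = -10$ ($X{\left(d,l \right)} = 1 \left(-10\right) = -10$)
$g{\left(W \right)} = \sqrt{1 + W}$
$y{\left(z,m \right)} = - \frac{1}{6}$ ($y{\left(z,m \right)} = \frac{1}{-6} = - \frac{1}{6}$)
$3 \left(y{\left(g{\left(5 \right)},X{\left(4,-2 \right)} \right)} - 21\right) = 3 \left(- \frac{1}{6} - 21\right) = 3 \left(- \frac{127}{6}\right) = - \frac{127}{2}$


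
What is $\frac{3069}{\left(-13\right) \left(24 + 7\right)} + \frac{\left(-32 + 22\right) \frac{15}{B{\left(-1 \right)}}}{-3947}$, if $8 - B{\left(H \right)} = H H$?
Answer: $- \frac{2733321}{359177} \approx -7.61$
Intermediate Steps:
$B{\left(H \right)} = 8 - H^{2}$ ($B{\left(H \right)} = 8 - H H = 8 - H^{2}$)
$\frac{3069}{\left(-13\right) \left(24 + 7\right)} + \frac{\left(-32 + 22\right) \frac{15}{B{\left(-1 \right)}}}{-3947} = \frac{3069}{\left(-13\right) \left(24 + 7\right)} + \frac{\left(-32 + 22\right) \frac{15}{8 - \left(-1\right)^{2}}}{-3947} = \frac{3069}{\left(-13\right) 31} + - 10 \frac{15}{8 - 1} \left(- \frac{1}{3947}\right) = \frac{3069}{-403} + - 10 \frac{15}{8 - 1} \left(- \frac{1}{3947}\right) = 3069 \left(- \frac{1}{403}\right) + - 10 \cdot \frac{15}{7} \left(- \frac{1}{3947}\right) = - \frac{99}{13} + - 10 \cdot 15 \cdot \frac{1}{7} \left(- \frac{1}{3947}\right) = - \frac{99}{13} + \left(-10\right) \frac{15}{7} \left(- \frac{1}{3947}\right) = - \frac{99}{13} - - \frac{150}{27629} = - \frac{99}{13} + \frac{150}{27629} = - \frac{2733321}{359177}$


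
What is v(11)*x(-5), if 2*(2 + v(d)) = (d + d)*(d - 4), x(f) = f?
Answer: -375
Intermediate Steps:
v(d) = -2 + d*(-4 + d) (v(d) = -2 + ((d + d)*(d - 4))/2 = -2 + ((2*d)*(-4 + d))/2 = -2 + (2*d*(-4 + d))/2 = -2 + d*(-4 + d))
v(11)*x(-5) = (-2 + 11² - 4*11)*(-5) = (-2 + 121 - 44)*(-5) = 75*(-5) = -375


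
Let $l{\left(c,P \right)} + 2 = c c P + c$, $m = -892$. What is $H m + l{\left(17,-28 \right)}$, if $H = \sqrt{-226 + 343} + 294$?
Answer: $-270325 - 2676 \sqrt{13} \approx -2.7997 \cdot 10^{5}$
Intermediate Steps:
$l{\left(c,P \right)} = -2 + c + P c^{2}$ ($l{\left(c,P \right)} = -2 + \left(c c P + c\right) = -2 + \left(c^{2} P + c\right) = -2 + \left(P c^{2} + c\right) = -2 + \left(c + P c^{2}\right) = -2 + c + P c^{2}$)
$H = 294 + 3 \sqrt{13}$ ($H = \sqrt{117} + 294 = 3 \sqrt{13} + 294 = 294 + 3 \sqrt{13} \approx 304.82$)
$H m + l{\left(17,-28 \right)} = \left(294 + 3 \sqrt{13}\right) \left(-892\right) - \left(-15 + 8092\right) = \left(-262248 - 2676 \sqrt{13}\right) - 8077 = -270325 - 2676 \sqrt{13}$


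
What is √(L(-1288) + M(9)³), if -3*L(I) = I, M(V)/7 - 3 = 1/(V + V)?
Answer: √119140994/108 ≈ 101.07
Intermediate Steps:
M(V) = 21 + 7/(2*V) (M(V) = 21 + 7/(V + V) = 21 + 7/((2*V)) = 21 + 7*(1/(2*V)) = 21 + 7/(2*V))
L(I) = -I/3
√(L(-1288) + M(9)³) = √(-⅓*(-1288) + (21 + (7/2)/9)³) = √(1288/3 + (21 + (7/2)*(⅑))³) = √(1288/3 + (21 + 7/18)³) = √(1288/3 + (385/18)³) = √(1288/3 + 57066625/5832) = √(59570497/5832) = √119140994/108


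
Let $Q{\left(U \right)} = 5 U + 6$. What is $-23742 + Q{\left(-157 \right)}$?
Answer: $-24521$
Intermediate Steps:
$Q{\left(U \right)} = 6 + 5 U$
$-23742 + Q{\left(-157 \right)} = -23742 + \left(6 + 5 \left(-157\right)\right) = -23742 + \left(6 - 785\right) = -23742 - 779 = -24521$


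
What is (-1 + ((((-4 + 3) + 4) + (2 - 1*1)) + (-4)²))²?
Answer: 361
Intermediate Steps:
(-1 + ((((-4 + 3) + 4) + (2 - 1*1)) + (-4)²))² = (-1 + (((-1 + 4) + (2 - 1)) + 16))² = (-1 + ((3 + 1) + 16))² = (-1 + (4 + 16))² = (-1 + 20)² = 19² = 361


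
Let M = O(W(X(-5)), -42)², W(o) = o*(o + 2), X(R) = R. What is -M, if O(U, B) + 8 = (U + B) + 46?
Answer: -121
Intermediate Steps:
W(o) = o*(2 + o)
O(U, B) = 38 + B + U (O(U, B) = -8 + ((U + B) + 46) = -8 + ((B + U) + 46) = -8 + (46 + B + U) = 38 + B + U)
M = 121 (M = (38 - 42 - 5*(2 - 5))² = (38 - 42 - 5*(-3))² = (38 - 42 + 15)² = 11² = 121)
-M = -1*121 = -121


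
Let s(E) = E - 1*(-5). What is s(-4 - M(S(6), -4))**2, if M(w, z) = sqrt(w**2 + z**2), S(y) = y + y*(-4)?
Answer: 341 - 4*sqrt(85) ≈ 304.12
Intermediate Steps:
S(y) = -3*y (S(y) = y - 4*y = -3*y)
s(E) = 5 + E (s(E) = E + 5 = 5 + E)
s(-4 - M(S(6), -4))**2 = (5 + (-4 - sqrt((-3*6)**2 + (-4)**2)))**2 = (5 + (-4 - sqrt((-18)**2 + 16)))**2 = (5 + (-4 - sqrt(324 + 16)))**2 = (5 + (-4 - sqrt(340)))**2 = (5 + (-4 - 2*sqrt(85)))**2 = (1 - 2*sqrt(85))**2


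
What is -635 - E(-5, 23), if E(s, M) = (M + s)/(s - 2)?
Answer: -4427/7 ≈ -632.43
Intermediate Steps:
E(s, M) = (M + s)/(-2 + s)
-635 - E(-5, 23) = -635 - (23 - 5)/(-2 - 5) = -635 - 18/(-7) = -635 - (-1)*18/7 = -635 - 1*(-18/7) = -635 + 18/7 = -4427/7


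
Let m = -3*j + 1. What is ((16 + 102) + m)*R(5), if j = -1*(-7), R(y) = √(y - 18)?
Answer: 98*I*√13 ≈ 353.34*I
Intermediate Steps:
R(y) = √(-18 + y)
j = 7
m = -20 (m = -3*7 + 1 = -21 + 1 = -20)
((16 + 102) + m)*R(5) = ((16 + 102) - 20)*√(-18 + 5) = (118 - 20)*√(-13) = 98*(I*√13) = 98*I*√13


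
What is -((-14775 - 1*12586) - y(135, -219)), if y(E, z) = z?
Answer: 27142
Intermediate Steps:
-((-14775 - 1*12586) - y(135, -219)) = -((-14775 - 1*12586) - 1*(-219)) = -((-14775 - 12586) + 219) = -(-27361 + 219) = -1*(-27142) = 27142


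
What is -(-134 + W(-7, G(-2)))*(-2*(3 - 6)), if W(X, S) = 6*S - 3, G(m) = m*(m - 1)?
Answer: 606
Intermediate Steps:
G(m) = m*(-1 + m)
W(X, S) = -3 + 6*S
-(-134 + W(-7, G(-2)))*(-2*(3 - 6)) = -(-134 + (-3 + 6*(-2*(-1 - 2))))*(-2*(3 - 6)) = -(-134 + (-3 + 6*(-2*(-3))))*(-2*(-3)) = -(-134 + (-3 + 6*6))*6 = -(-134 + (-3 + 36))*6 = -(-134 + 33)*6 = -(-101)*6 = -1*(-606) = 606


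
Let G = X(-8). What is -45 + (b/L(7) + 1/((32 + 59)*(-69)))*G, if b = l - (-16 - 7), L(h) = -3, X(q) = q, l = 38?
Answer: 246279/2093 ≈ 117.67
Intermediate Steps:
G = -8
b = 61 (b = 38 - (-16 - 7) = 38 - 1*(-23) = 38 + 23 = 61)
-45 + (b/L(7) + 1/((32 + 59)*(-69)))*G = -45 + (61/(-3) + 1/((32 + 59)*(-69)))*(-8) = -45 + (61*(-⅓) - 1/69/91)*(-8) = -45 + (-61/3 + (1/91)*(-1/69))*(-8) = -45 + (-61/3 - 1/6279)*(-8) = -45 - 42558/2093*(-8) = -45 + 340464/2093 = 246279/2093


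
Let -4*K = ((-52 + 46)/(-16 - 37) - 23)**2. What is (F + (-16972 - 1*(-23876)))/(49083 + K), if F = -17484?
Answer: -118876880/550025219 ≈ -0.21613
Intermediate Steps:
K = -1471369/11236 (K = -((-52 + 46)/(-16 - 37) - 23)**2/4 = -(-6/(-53) - 23)**2/4 = -(-6*(-1/53) - 23)**2/4 = -(6/53 - 23)**2/4 = -(-1213/53)**2/4 = -1/4*1471369/2809 = -1471369/11236 ≈ -130.95)
(F + (-16972 - 1*(-23876)))/(49083 + K) = (-17484 + (-16972 - 1*(-23876)))/(49083 - 1471369/11236) = (-17484 + (-16972 + 23876))/(550025219/11236) = (-17484 + 6904)*(11236/550025219) = -10580*11236/550025219 = -118876880/550025219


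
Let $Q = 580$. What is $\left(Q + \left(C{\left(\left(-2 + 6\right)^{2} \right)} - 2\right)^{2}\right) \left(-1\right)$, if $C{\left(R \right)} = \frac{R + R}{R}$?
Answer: $-580$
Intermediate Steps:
$C{\left(R \right)} = 2$ ($C{\left(R \right)} = \frac{2 R}{R} = 2$)
$\left(Q + \left(C{\left(\left(-2 + 6\right)^{2} \right)} - 2\right)^{2}\right) \left(-1\right) = \left(580 + \left(2 - 2\right)^{2}\right) \left(-1\right) = \left(580 + 0^{2}\right) \left(-1\right) = \left(580 + 0\right) \left(-1\right) = 580 \left(-1\right) = -580$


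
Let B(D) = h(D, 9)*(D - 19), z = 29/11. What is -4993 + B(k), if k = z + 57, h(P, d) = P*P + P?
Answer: 188940061/1331 ≈ 1.4195e+5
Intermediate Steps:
h(P, d) = P + P**2 (h(P, d) = P**2 + P = P + P**2)
z = 29/11 (z = 29*(1/11) = 29/11 ≈ 2.6364)
k = 656/11 (k = 29/11 + 57 = 656/11 ≈ 59.636)
B(D) = D*(1 + D)*(-19 + D) (B(D) = (D*(1 + D))*(D - 19) = (D*(1 + D))*(-19 + D) = D*(1 + D)*(-19 + D))
-4993 + B(k) = -4993 + 656*(1 + 656/11)*(-19 + 656/11)/11 = -4993 + (656/11)*(667/11)*(447/11) = -4993 + 195585744/1331 = 188940061/1331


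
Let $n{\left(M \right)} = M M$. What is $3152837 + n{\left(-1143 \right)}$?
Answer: $4459286$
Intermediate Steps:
$n{\left(M \right)} = M^{2}$
$3152837 + n{\left(-1143 \right)} = 3152837 + \left(-1143\right)^{2} = 3152837 + 1306449 = 4459286$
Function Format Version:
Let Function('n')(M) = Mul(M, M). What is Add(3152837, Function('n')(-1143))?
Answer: 4459286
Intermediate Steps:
Function('n')(M) = Pow(M, 2)
Add(3152837, Function('n')(-1143)) = Add(3152837, Pow(-1143, 2)) = Add(3152837, 1306449) = 4459286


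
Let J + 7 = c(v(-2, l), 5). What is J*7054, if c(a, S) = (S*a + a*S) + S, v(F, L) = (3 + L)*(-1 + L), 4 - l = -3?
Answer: 4218292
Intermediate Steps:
l = 7 (l = 4 - 1*(-3) = 4 + 3 = 7)
v(F, L) = (-1 + L)*(3 + L)
c(a, S) = S + 2*S*a (c(a, S) = (S*a + S*a) + S = 2*S*a + S = S + 2*S*a)
J = 598 (J = -7 + 5*(1 + 2*(-3 + 7² + 2*7)) = -7 + 5*(1 + 2*(-3 + 49 + 14)) = -7 + 5*(1 + 2*60) = -7 + 5*(1 + 120) = -7 + 5*121 = -7 + 605 = 598)
J*7054 = 598*7054 = 4218292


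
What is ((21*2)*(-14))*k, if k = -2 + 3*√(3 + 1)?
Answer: -2352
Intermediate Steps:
k = 4 (k = -2 + 3*√4 = -2 + 3*2 = -2 + 6 = 4)
((21*2)*(-14))*k = ((21*2)*(-14))*4 = (42*(-14))*4 = -588*4 = -2352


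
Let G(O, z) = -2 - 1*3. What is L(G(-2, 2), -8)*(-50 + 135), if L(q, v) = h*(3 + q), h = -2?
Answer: 340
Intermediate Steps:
G(O, z) = -5 (G(O, z) = -2 - 3 = -5)
L(q, v) = -6 - 2*q (L(q, v) = -2*(3 + q) = -6 - 2*q)
L(G(-2, 2), -8)*(-50 + 135) = (-6 - 2*(-5))*(-50 + 135) = (-6 + 10)*85 = 4*85 = 340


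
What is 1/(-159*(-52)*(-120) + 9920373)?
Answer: 1/8928213 ≈ 1.1200e-7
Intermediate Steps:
1/(-159*(-52)*(-120) + 9920373) = 1/(8268*(-120) + 9920373) = 1/(-992160 + 9920373) = 1/8928213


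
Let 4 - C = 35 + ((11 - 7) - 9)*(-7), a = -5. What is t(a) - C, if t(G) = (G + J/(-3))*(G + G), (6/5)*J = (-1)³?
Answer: 1019/9 ≈ 113.22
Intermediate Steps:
J = -⅚ (J = (⅚)*(-1)³ = (⅚)*(-1) = -⅚ ≈ -0.83333)
t(G) = 2*G*(5/18 + G) (t(G) = (G - ⅚/(-3))*(G + G) = (G - ⅚*(-⅓))*(2*G) = (G + 5/18)*(2*G) = (5/18 + G)*(2*G) = 2*G*(5/18 + G))
C = -66 (C = 4 - (35 + ((11 - 7) - 9)*(-7)) = 4 - (35 + (4 - 9)*(-7)) = 4 - (35 - 5*(-7)) = 4 - (35 + 35) = 4 - 1*70 = 4 - 70 = -66)
t(a) - C = (⅑)*(-5)*(5 + 18*(-5)) - 1*(-66) = (⅑)*(-5)*(5 - 90) + 66 = (⅑)*(-5)*(-85) + 66 = 425/9 + 66 = 1019/9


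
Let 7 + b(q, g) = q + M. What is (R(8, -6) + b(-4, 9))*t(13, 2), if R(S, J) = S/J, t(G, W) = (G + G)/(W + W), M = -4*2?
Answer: -793/6 ≈ -132.17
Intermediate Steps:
M = -8
t(G, W) = G/W (t(G, W) = (2*G)/((2*W)) = (2*G)*(1/(2*W)) = G/W)
b(q, g) = -15 + q (b(q, g) = -7 + (q - 8) = -7 + (-8 + q) = -15 + q)
(R(8, -6) + b(-4, 9))*t(13, 2) = (8/(-6) + (-15 - 4))*(13/2) = (8*(-⅙) - 19)*(13*(½)) = (-4/3 - 19)*(13/2) = -61/3*13/2 = -793/6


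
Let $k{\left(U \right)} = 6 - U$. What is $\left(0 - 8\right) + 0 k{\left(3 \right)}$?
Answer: $-8$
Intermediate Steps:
$\left(0 - 8\right) + 0 k{\left(3 \right)} = \left(0 - 8\right) + 0 \left(6 - 3\right) = -8 + 0 \cdot 3 = -8 + 0 = -8$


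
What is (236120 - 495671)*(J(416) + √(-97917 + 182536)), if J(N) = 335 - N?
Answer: 21023631 - 259551*√84619 ≈ -5.4478e+7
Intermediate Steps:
(236120 - 495671)*(J(416) + √(-97917 + 182536)) = (236120 - 495671)*((335 - 1*416) + √(-97917 + 182536)) = -259551*((335 - 416) + √84619) = -259551*(-81 + √84619) = 21023631 - 259551*√84619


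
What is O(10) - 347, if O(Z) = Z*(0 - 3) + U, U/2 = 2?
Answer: -373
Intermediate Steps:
U = 4 (U = 2*2 = 4)
O(Z) = 4 - 3*Z (O(Z) = Z*(0 - 3) + 4 = Z*(-3) + 4 = -3*Z + 4 = 4 - 3*Z)
O(10) - 347 = (4 - 3*10) - 347 = (4 - 30) - 347 = -26 - 347 = -373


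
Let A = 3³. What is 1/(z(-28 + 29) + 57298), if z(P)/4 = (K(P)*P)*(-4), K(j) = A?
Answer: 1/56866 ≈ 1.7585e-5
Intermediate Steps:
A = 27
K(j) = 27
z(P) = -432*P (z(P) = 4*((27*P)*(-4)) = 4*(-108*P) = -432*P)
1/(z(-28 + 29) + 57298) = 1/(-432*(-28 + 29) + 57298) = 1/(-432*1 + 57298) = 1/(-432 + 57298) = 1/56866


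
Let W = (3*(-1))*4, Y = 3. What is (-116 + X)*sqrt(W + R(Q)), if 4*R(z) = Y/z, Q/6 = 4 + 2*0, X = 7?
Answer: -109*I*sqrt(766)/8 ≈ -377.1*I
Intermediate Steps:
Q = 24 (Q = 6*(4 + 2*0) = 6*(4 + 0) = 6*4 = 24)
R(z) = 3/(4*z) (R(z) = (3/z)/4 = 3/(4*z))
W = -12 (W = -3*4 = -12)
(-116 + X)*sqrt(W + R(Q)) = (-116 + 7)*sqrt(-12 + (3/4)/24) = -109*sqrt(-12 + (3/4)*(1/24)) = -109*sqrt(-12 + 1/32) = -109*I*sqrt(766)/8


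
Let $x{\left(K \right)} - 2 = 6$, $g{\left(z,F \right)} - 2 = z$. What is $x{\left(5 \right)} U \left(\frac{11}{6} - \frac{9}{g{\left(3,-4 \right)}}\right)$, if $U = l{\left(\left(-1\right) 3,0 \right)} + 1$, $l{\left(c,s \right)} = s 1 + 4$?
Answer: $\frac{4}{3} \approx 1.3333$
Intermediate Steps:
$g{\left(z,F \right)} = 2 + z$
$l{\left(c,s \right)} = 4 + s$ ($l{\left(c,s \right)} = s + 4 = 4 + s$)
$x{\left(K \right)} = 8$ ($x{\left(K \right)} = 2 + 6 = 8$)
$U = 5$ ($U = \left(4 + 0\right) + 1 = 4 + 1 = 5$)
$x{\left(5 \right)} U \left(\frac{11}{6} - \frac{9}{g{\left(3,-4 \right)}}\right) = 8 \cdot 5 \left(\frac{11}{6} - \frac{9}{2 + 3}\right) = 40 \left(11 \cdot \frac{1}{6} - \frac{9}{5}\right) = 40 \left(\frac{11}{6} - \frac{9}{5}\right) = 40 \cdot \frac{1}{30} = \frac{4}{3}$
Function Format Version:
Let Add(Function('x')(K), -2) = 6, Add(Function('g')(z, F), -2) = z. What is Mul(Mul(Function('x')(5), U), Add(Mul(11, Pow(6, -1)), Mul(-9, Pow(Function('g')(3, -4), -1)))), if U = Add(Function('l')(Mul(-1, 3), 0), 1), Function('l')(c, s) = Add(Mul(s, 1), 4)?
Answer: Rational(4, 3) ≈ 1.3333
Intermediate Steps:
Function('g')(z, F) = Add(2, z)
Function('l')(c, s) = Add(4, s) (Function('l')(c, s) = Add(s, 4) = Add(4, s))
Function('x')(K) = 8 (Function('x')(K) = Add(2, 6) = 8)
U = 5 (U = Add(Add(4, 0), 1) = Add(4, 1) = 5)
Mul(Mul(Function('x')(5), U), Add(Mul(11, Pow(6, -1)), Mul(-9, Pow(Function('g')(3, -4), -1)))) = Mul(Mul(8, 5), Add(Mul(11, Pow(6, -1)), Mul(-9, Pow(Add(2, 3), -1)))) = Mul(40, Add(Mul(11, Rational(1, 6)), Mul(-9, Pow(5, -1)))) = Mul(40, Add(Rational(11, 6), Mul(-9, Rational(1, 5)))) = Mul(40, Add(Rational(11, 6), Rational(-9, 5))) = Mul(40, Rational(1, 30)) = Rational(4, 3)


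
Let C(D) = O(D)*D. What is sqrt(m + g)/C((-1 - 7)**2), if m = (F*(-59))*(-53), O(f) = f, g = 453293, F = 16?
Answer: 15*sqrt(2237)/4096 ≈ 0.17321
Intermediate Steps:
m = 50032 (m = (16*(-59))*(-53) = -944*(-53) = 50032)
C(D) = D**2 (C(D) = D*D = D**2)
sqrt(m + g)/C((-1 - 7)**2) = sqrt(50032 + 453293)/(((-1 - 7)**2)**2) = sqrt(503325)/(((-8)**2)**2) = (15*sqrt(2237))/(64**2) = (15*sqrt(2237))/4096 = (15*sqrt(2237))*(1/4096) = 15*sqrt(2237)/4096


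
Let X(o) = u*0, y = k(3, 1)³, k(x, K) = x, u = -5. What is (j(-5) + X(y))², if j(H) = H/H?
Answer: 1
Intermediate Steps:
y = 27 (y = 3³ = 27)
X(o) = 0 (X(o) = -5*0 = 0)
j(H) = 1
(j(-5) + X(y))² = (1 + 0)² = 1² = 1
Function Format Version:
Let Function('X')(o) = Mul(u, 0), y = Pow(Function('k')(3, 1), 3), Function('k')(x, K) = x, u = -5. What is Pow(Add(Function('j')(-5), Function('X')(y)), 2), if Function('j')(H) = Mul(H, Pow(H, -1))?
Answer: 1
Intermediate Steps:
y = 27 (y = Pow(3, 3) = 27)
Function('X')(o) = 0 (Function('X')(o) = Mul(-5, 0) = 0)
Function('j')(H) = 1
Pow(Add(Function('j')(-5), Function('X')(y)), 2) = Pow(Add(1, 0), 2) = Pow(1, 2) = 1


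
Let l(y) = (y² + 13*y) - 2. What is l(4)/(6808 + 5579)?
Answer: 22/4129 ≈ 0.0053282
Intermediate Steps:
l(y) = -2 + y² + 13*y
l(4)/(6808 + 5579) = (-2 + 4² + 13*4)/(6808 + 5579) = (-2 + 16 + 52)/12387 = (1/12387)*66 = 22/4129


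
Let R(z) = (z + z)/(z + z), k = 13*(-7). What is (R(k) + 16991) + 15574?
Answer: 32566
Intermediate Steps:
k = -91
R(z) = 1 (R(z) = (2*z)/((2*z)) = (2*z)*(1/(2*z)) = 1)
(R(k) + 16991) + 15574 = (1 + 16991) + 15574 = 16992 + 15574 = 32566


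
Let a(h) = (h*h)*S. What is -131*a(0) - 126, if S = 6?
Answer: -126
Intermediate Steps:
a(h) = 6*h² (a(h) = (h*h)*6 = h²*6 = 6*h²)
-131*a(0) - 126 = -786*0² - 126 = -786*0 - 126 = -131*0 - 126 = 0 - 126 = -126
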